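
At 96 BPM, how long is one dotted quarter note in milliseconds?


One quarter-note beat = 60000 / BPM = 60000 / 96 ms
Dotted quarter note = 3/2 × quarter note
Duration = 3/2 × 60000 / 96 = 90000 / 96
= 937.5 ms


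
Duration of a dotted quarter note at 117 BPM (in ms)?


One quarter-note beat = 60000 / BPM = 60000 / 117 ms
Dotted quarter note = 3/2 × quarter note
Duration = 3/2 × 60000 / 117 = 90000 / 117
= 769.2 ms


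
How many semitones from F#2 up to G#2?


Absolute semitone position = octave×12 + chromatic position
F#2: 2×12 + 6 = 30
G#2: 2×12 + 8 = 32
Difference = 32 - 30 = 2
= 2 semitones


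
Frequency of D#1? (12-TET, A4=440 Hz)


f = 440 × 2^(n/12) where n = semitones from A4
D#1: -42 semitones from A4
f = 440 × 2^(-42/12)
f = 38.89 Hz


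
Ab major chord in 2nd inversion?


Root position: Ab C Eb
2nd inversion: move root and 3rd up an octave
Bass note: Eb
Notes (bottom to top) = Eb Ab C


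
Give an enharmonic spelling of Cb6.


Enharmonic notes sound the same pitch but are spelled with different letter names
Cb and B name the same pitch class
Octave numbers change at C, so Cb6 = B5
= B5


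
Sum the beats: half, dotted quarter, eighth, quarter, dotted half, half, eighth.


Let's work it out.
Beat values:
  half = 2 beats
  dotted quarter = 1.5 beats
  eighth = 0.5 beats
  quarter = 1 beat
  dotted half = 3 beats
  half = 2 beats
  eighth = 0.5 beats
Sum = 2 + 1.5 + 0.5 + 1 + 3 + 2 + 0.5
= 10.5 beats


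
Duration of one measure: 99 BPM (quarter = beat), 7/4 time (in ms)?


Let's work it out.
Quarter-note beat duration = 60000 / 99 ms
Beats per measure (7/4) = 7
One measure = 7 × 60000 / 99 = 420000 / 99 ms
= 4242.4 ms


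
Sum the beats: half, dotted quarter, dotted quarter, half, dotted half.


Step by step:
Beat values:
  half = 2 beats
  dotted quarter = 1.5 beats
  dotted quarter = 1.5 beats
  half = 2 beats
  dotted half = 3 beats
Sum = 2 + 1.5 + 1.5 + 2 + 3
= 10 beats


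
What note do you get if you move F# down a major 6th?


Working:
major 6th: 6 letter names, 9 semitones
Letter: F - 5 → A
Pitch: F# - 9 semitones, spelled as an A → A
= A


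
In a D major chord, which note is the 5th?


Reasoning:
Major triad = root + major 3rd (4 semitones) + perfect 5th (7 semitones)
A triad on D stacks thirds, so the chord tones use letter names D-F-A
Root: D
Major 3rd above D: F#
Perfect 5th above D: A
The 5th = A


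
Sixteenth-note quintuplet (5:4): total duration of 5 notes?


Step by step:
Quintuplet: 5 notes occupy the space of 4 sixteenth notes
Space = 4 × 1/4 = 1 beat
Each quintuplet note = 1 / 5 = 1/5 beats
5 notes = 5 × 1/5 = 1
= 1 beat


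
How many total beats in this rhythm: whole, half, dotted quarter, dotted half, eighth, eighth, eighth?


Step by step:
Beat values:
  whole = 4 beats
  half = 2 beats
  dotted quarter = 1.5 beats
  dotted half = 3 beats
  eighth = 0.5 beats
  eighth = 0.5 beats
  eighth = 0.5 beats
Sum = 4 + 2 + 1.5 + 3 + 0.5 + 0.5 + 0.5
= 12 beats


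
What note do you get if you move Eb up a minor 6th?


Let's work it out.
minor 6th: 6 letter names, 8 semitones
Letter: E + 5 → C
Pitch: Eb + 8 semitones, spelled as a C → Cb
= Cb


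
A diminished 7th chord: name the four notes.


Let's work it out.
Diminished 7th chord = root + minor 3rd + diminished 5th + diminished 7th
Seventh chords stack in thirds, so the letter names are A-C-E-G
Root: A
Minor 3rd above A: C
Diminished 5th above A: Eb
Diminished 7th above A: Gb
Chord = A C Eb Gb


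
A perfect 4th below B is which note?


Solution.
A 4th spans 4 letter names, so from B we land on F
A perfect 4th = 5 semitones below B
Spell F at that pitch: F#
= F#


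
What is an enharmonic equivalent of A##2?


Enharmonic notes sound the same pitch but are spelled with different letter names
A## and B name the same pitch class
= B2


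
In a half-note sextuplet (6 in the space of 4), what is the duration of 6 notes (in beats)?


Let's work it out.
Sextuplet: 6 notes occupy the space of 4 half notes
Space = 4 × 2 = 8 beats
Each sextuplet note = 8 / 6 = 4/3 beats
6 notes = 6 × 4/3 = 8
= 8 beats


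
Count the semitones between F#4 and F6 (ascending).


Let's work it out.
Absolute semitone position = octave×12 + chromatic position
F#4: 4×12 + 6 = 54
F6: 6×12 + 5 = 77
Difference = 77 - 54 = 23
= 23 semitones


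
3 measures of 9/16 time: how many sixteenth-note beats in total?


Reasoning:
Time signature 9/16: the bottom number 16 means the sixteenth note gets one count
The top number 9 means 9 sixteenth-note beats per measure
Total = 9 × 3 measures
= 27 sixteenth-note beats


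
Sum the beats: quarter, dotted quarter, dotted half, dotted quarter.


Reasoning:
Beat values:
  quarter = 1 beat
  dotted quarter = 1.5 beats
  dotted half = 3 beats
  dotted quarter = 1.5 beats
Sum = 1 + 1.5 + 3 + 1.5
= 7 beats


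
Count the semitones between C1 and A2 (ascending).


Let's work it out.
Absolute semitone position = octave×12 + chromatic position
C1: 1×12 + 0 = 12
A2: 2×12 + 9 = 33
Difference = 33 - 12 = 21
= 21 semitones


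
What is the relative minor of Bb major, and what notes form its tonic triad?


Solution.
The relative minor shares the major's key signature and starts on its 6th degree
6th degree = a major 6th above the tonic; a major 6th above Bb is G
→ relative minor of Bb major is G minor
Tonic triad of G minor = root + minor 3rd + perfect 5th = G Bb D
= G minor; triad = G Bb D


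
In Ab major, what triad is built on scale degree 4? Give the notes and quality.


Ab major scale: Ab Bb C Db Eb F G
Diatonic triad on degree 4 stacks scale notes 4, 6, 1: Db F Ab
Db→F = 4 semitones; Db→Ab = 7 semitones → major triad
= Db F Ab (major)


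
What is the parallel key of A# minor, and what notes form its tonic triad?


Parallel keys share the same tonic but differ in mode
A# minor → parallel is A# major
Tonic triad of A# major = A# C## E#
= A# major; triad = A# C## E#


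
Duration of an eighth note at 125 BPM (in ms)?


Let's work it out.
One quarter-note beat = 60000 / BPM = 60000 / 125 ms
Eighth note = 1/2 × quarter note
Duration = 1/2 × 60000 / 125 = 30000 / 125
= 240.0 ms


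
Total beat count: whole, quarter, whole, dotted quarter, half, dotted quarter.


Step by step:
Beat values:
  whole = 4 beats
  quarter = 1 beat
  whole = 4 beats
  dotted quarter = 1.5 beats
  half = 2 beats
  dotted quarter = 1.5 beats
Sum = 4 + 1 + 4 + 1.5 + 2 + 1.5
= 14 beats


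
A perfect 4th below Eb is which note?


Step by step:
A 4th spans 4 letter names, so from E we land on B
A perfect 4th = 5 semitones below Eb
Spell B at that pitch: Bb
= Bb


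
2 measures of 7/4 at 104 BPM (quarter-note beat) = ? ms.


Quarter-note beat duration = 60000 / 104 ms
Beats per measure (7/4) = 7
One measure = 7 × 60000 / 104 = 420000 / 104 ms
2 measures = 2 × 420000 / 104 = 840000 / 104
= 8076.9 ms


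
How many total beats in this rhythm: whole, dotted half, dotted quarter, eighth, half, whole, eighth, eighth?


Step by step:
Beat values:
  whole = 4 beats
  dotted half = 3 beats
  dotted quarter = 1.5 beats
  eighth = 0.5 beats
  half = 2 beats
  whole = 4 beats
  eighth = 0.5 beats
  eighth = 0.5 beats
Sum = 4 + 3 + 1.5 + 0.5 + 2 + 4 + 0.5 + 0.5
= 16 beats


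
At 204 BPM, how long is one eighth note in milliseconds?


Reasoning:
One quarter-note beat = 60000 / BPM = 60000 / 204 ms
Eighth note = 1/2 × quarter note
Duration = 1/2 × 60000 / 204 = 30000 / 204
= 147.1 ms


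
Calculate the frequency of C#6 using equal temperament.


f = 440 × 2^(n/12) where n = semitones from A4
C#6: 16 semitones from A4
f = 440 × 2^(16/12)
f = 1108.73 Hz


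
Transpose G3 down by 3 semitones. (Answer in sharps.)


G3: chromatic position 7 in octave 3 → absolute = 3×12 + 7 = 43
Transpose down 3: 43 - 3 = 40
40 = 3×12 + 4 → E in octave 3
Result = E3


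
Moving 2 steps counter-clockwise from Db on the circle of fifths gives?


Working:
Each counter-clockwise step moves down a perfect 5th (= up a perfect 4th)
From Db: Db → F#/Gb → B
= B


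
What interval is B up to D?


Reasoning:
Letter names: B → D spans 3 letter names → a 3rd
Semitones: B → D = 3 half-steps
A 3rd of 3 semitones is a minor 3rd
= minor 3rd


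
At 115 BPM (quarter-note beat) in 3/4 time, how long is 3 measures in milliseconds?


Reasoning:
Quarter-note beat duration = 60000 / 115 ms
Beats per measure (3/4) = 3
One measure = 3 × 60000 / 115 = 180000 / 115 ms
3 measures = 3 × 180000 / 115 = 540000 / 115
= 4695.7 ms


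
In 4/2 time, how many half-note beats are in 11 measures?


Working:
Time signature 4/2: the bottom number 2 means the half note gets one count
The top number 4 means 4 half-note beats per measure
Total = 4 × 11 measures
= 44 half-note beats


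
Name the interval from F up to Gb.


Step by step:
Letter names: F → G spans 2 letter names → a 2nd
Semitones: F → Gb = 1 half-step
A 2nd of 1 semitone is a minor 2nd
= minor 2nd


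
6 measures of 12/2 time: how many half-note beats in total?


Working:
Time signature 12/2: the bottom number 2 means the half note gets one count
The top number 12 means 12 half-note beats per measure
Total = 12 × 6 measures
= 72 half-note beats


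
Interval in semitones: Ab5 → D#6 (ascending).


Let's work it out.
Absolute semitone position = octave×12 + chromatic position
Ab5: 5×12 + 8 = 68
D#6: 6×12 + 3 = 75
Difference = 75 - 68 = 7
= 7 semitones


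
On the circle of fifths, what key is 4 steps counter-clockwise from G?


Let's work it out.
Each counter-clockwise step moves down a perfect 5th (= up a perfect 4th)
From G: G → C → F → Bb → Eb
= Eb


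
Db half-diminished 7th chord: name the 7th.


Let's work it out.
Half-diminished 7th chord = root + minor 3rd + diminished 5th + minor 7th
Seventh chords stack in thirds, so the letter names are D-F-A-C
Root: Db
Minor 3rd above Db: Fb
Diminished 5th above Db: Abb
Minor 7th above Db: Cb
The 7th = Cb


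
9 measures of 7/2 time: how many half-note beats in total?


Let's work it out.
Time signature 7/2: the bottom number 2 means the half note gets one count
The top number 7 means 7 half-note beats per measure
Total = 7 × 9 measures
= 63 half-note beats


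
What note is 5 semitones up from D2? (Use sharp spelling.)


Step by step:
D2: chromatic position 2 in octave 2 → absolute = 2×12 + 2 = 26
Transpose up 5: 26 + 5 = 31
31 = 2×12 + 7 → G in octave 2
Result = G2


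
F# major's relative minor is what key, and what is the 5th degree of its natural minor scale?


Reasoning:
The relative minor shares the major's key signature and starts on its 6th degree
6th degree = a major 6th above the tonic; a major 6th above F# is D#
→ relative minor of F# major is D# minor
D# natural minor scale: D# E# F# G# A# B C#
= D# minor; 5th degree = A#


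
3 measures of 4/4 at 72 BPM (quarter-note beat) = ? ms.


Quarter-note beat duration = 60000 / 72 ms
Beats per measure (4/4) = 4
One measure = 4 × 60000 / 72 = 240000 / 72 ms
3 measures = 3 × 240000 / 72 = 720000 / 72
= 10000.0 ms


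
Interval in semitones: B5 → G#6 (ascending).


Solution.
Absolute semitone position = octave×12 + chromatic position
B5: 5×12 + 11 = 71
G#6: 6×12 + 8 = 80
Difference = 80 - 71 = 9
= 9 semitones


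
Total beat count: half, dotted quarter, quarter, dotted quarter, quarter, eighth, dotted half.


Solution.
Beat values:
  half = 2 beats
  dotted quarter = 1.5 beats
  quarter = 1 beat
  dotted quarter = 1.5 beats
  quarter = 1 beat
  eighth = 0.5 beats
  dotted half = 3 beats
Sum = 2 + 1.5 + 1 + 1.5 + 1 + 0.5 + 3
= 10.5 beats


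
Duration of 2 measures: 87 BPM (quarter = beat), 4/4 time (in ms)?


Solution.
Quarter-note beat duration = 60000 / 87 ms
Beats per measure (4/4) = 4
One measure = 4 × 60000 / 87 = 240000 / 87 ms
2 measures = 2 × 240000 / 87 = 480000 / 87
= 5517.2 ms


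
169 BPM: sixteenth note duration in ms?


Reasoning:
One quarter-note beat = 60000 / BPM = 60000 / 169 ms
Sixteenth note = 1/4 × quarter note
Duration = 1/4 × 60000 / 169 = 15000 / 169
= 88.8 ms


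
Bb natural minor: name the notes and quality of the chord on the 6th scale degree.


Reasoning:
Bb natural minor scale: Bb C Db Eb F Gb Ab
Diatonic triad on degree 6 stacks scale notes 6, 1, 3: Gb Bb Db
Gb→Bb = 4 semitones; Gb→Db = 7 semitones → major triad
= Gb Bb Db (major)


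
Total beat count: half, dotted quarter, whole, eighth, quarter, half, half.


Beat values:
  half = 2 beats
  dotted quarter = 1.5 beats
  whole = 4 beats
  eighth = 0.5 beats
  quarter = 1 beat
  half = 2 beats
  half = 2 beats
Sum = 2 + 1.5 + 4 + 0.5 + 1 + 2 + 2
= 13 beats


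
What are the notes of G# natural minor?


Step by step:
Natural minor scale pattern: W-H-W-W-H-W-W (2-1-2-2-1-2-2 semitones)
Starting from G#:
  G# + 2 semitones → A#
  A# + 1 semitone → B
  B + 2 semitones → C#
  C# + 2 semitones → D#
  D# + 1 semitone → E
  E + 2 semitones → F#
  F# + 2 semitones → G#
Scale = G# A# B C# D# E F#


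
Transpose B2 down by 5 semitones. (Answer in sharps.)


Working:
B2: chromatic position 11 in octave 2 → absolute = 2×12 + 11 = 35
Transpose down 5: 35 - 5 = 30
30 = 2×12 + 6 → F# in octave 2
Result = F#2


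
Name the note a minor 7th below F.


A 7th spans 7 letter names, so from F we land on G
A minor 7th = 10 semitones below F
Spell G at that pitch: G
= G


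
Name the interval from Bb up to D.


Reasoning:
Letter names: B → D spans 3 letter names → a 3rd
Semitones: Bb → D = 4 half-steps
A 3rd of 4 semitones is a major 3rd
= major 3rd


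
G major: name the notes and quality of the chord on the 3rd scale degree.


Let's work it out.
G major scale: G A B C D E F#
Diatonic triad on degree 3 stacks scale notes 3, 5, 7: B D F#
B→D = 3 semitones; B→F# = 7 semitones → minor triad
= B D F# (minor)


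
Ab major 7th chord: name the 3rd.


Let's work it out.
Major 7th chord = root + major 3rd + perfect 5th + major 7th
Seventh chords stack in thirds, so the letter names are A-C-E-G
Root: Ab
Major 3rd above Ab: C
Perfect 5th above Ab: Eb
Major 7th above Ab: G
The 3rd = C


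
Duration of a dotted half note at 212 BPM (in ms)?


One quarter-note beat = 60000 / BPM = 60000 / 212 ms
Dotted half note = 3 × quarter note
Duration = 3 × 60000 / 212 = 180000 / 212
= 849.1 ms


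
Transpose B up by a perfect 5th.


Reasoning:
perfect 5th: 5 letter names, 7 semitones
Letter: B + 4 → F
Pitch: B + 7 semitones, spelled as an F → F#
= F#


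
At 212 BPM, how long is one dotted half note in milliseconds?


Reasoning:
One quarter-note beat = 60000 / BPM = 60000 / 212 ms
Dotted half note = 3 × quarter note
Duration = 3 × 60000 / 212 = 180000 / 212
= 849.1 ms


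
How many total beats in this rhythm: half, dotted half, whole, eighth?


Step by step:
Beat values:
  half = 2 beats
  dotted half = 3 beats
  whole = 4 beats
  eighth = 0.5 beats
Sum = 2 + 3 + 4 + 0.5
= 9.5 beats


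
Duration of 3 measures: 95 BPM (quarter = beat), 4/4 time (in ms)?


Solution.
Quarter-note beat duration = 60000 / 95 ms
Beats per measure (4/4) = 4
One measure = 4 × 60000 / 95 = 240000 / 95 ms
3 measures = 3 × 240000 / 95 = 720000 / 95
= 7578.9 ms


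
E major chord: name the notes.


Step by step:
Major triad = root + major 3rd (4 semitones) + perfect 5th (7 semitones)
A triad on E stacks thirds, so the chord tones use letter names E-G-B
Root: E
Major 3rd above E: G#
Perfect 5th above E: B
Chord = E G# B


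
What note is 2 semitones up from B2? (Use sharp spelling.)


B2: chromatic position 11 in octave 2 → absolute = 2×12 + 11 = 35
Transpose up 2: 35 + 2 = 37
37 = 3×12 + 1 → C# in octave 3
Result = C#3


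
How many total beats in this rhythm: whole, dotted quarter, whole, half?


Beat values:
  whole = 4 beats
  dotted quarter = 1.5 beats
  whole = 4 beats
  half = 2 beats
Sum = 4 + 1.5 + 4 + 2
= 11.5 beats


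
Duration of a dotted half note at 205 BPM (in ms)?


Working:
One quarter-note beat = 60000 / BPM = 60000 / 205 ms
Dotted half note = 3 × quarter note
Duration = 3 × 60000 / 205 = 180000 / 205
= 878.0 ms


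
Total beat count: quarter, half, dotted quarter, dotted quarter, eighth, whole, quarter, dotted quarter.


Solution.
Beat values:
  quarter = 1 beat
  half = 2 beats
  dotted quarter = 1.5 beats
  dotted quarter = 1.5 beats
  eighth = 0.5 beats
  whole = 4 beats
  quarter = 1 beat
  dotted quarter = 1.5 beats
Sum = 1 + 2 + 1.5 + 1.5 + 0.5 + 4 + 1 + 1.5
= 13 beats


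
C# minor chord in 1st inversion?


Root position: C# E G#
1st inversion: move root up an octave
Bass note: E
Notes (bottom to top) = E G# C#


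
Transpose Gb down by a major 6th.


major 6th: 6 letter names, 9 semitones
Letter: G - 5 → B
Pitch: Gb - 9 semitones, spelled as a B → Bbb
= Bbb


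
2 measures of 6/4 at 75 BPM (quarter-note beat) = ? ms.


Working:
Quarter-note beat duration = 60000 / 75 ms
Beats per measure (6/4) = 6
One measure = 6 × 60000 / 75 = 360000 / 75 ms
2 measures = 2 × 360000 / 75 = 720000 / 75
= 9600.0 ms


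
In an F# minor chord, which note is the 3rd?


Solution.
Minor triad = root + minor 3rd (3 semitones) + perfect 5th (7 semitones)
A triad on F# stacks thirds, so the chord tones use letter names F-A-C
Root: F#
Minor 3rd above F#: A
Perfect 5th above F#: C#
The 3rd = A


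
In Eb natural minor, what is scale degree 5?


Step by step:
Natural minor scale pattern: W-H-W-W-H-W-W (2-1-2-2-1-2-2 semitones)
Starting from Eb:
  Eb + 2 semitones → F
  F + 1 semitone → Gb
  Gb + 2 semitones → Ab
  Ab + 2 semitones → Bb
  Bb + 1 semitone → Cb
  Cb + 2 semitones → Db
  Db + 2 semitones → Eb
Scale: Eb F Gb Ab Bb Cb Db
Degree 5 = Bb


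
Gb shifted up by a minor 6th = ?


minor 6th: 6 letter names, 8 semitones
Letter: G + 5 → E
Pitch: Gb + 8 semitones, spelled as an E → Ebb
= Ebb


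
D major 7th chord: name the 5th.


Major 7th chord = root + major 3rd + perfect 5th + major 7th
Seventh chords stack in thirds, so the letter names are D-F-A-C
Root: D
Major 3rd above D: F#
Perfect 5th above D: A
Major 7th above D: C#
The 5th = A


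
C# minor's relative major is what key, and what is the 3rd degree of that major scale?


Working:
The relative major shares the key signature and is a minor 3rd above the minor tonic
A minor 3rd above C# is E
→ relative major of C# minor is E major
E major scale: E F# G# A B C# D#
= E major; 3rd degree = G#


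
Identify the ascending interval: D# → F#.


Let's work it out.
Letter names: D → F spans 3 letter names → a 3rd
Semitones: D# → F# = 3 half-steps
A 3rd of 3 semitones is a minor 3rd
= minor 3rd


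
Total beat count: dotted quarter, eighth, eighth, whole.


Beat values:
  dotted quarter = 1.5 beats
  eighth = 0.5 beats
  eighth = 0.5 beats
  whole = 4 beats
Sum = 1.5 + 0.5 + 0.5 + 4
= 6.5 beats


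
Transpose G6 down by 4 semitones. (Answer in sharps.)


Step by step:
G6: chromatic position 7 in octave 6 → absolute = 6×12 + 7 = 79
Transpose down 4: 79 - 4 = 75
75 = 6×12 + 3 → D# in octave 6
Result = D#6


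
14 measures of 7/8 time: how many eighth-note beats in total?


Solution.
Time signature 7/8: the bottom number 8 means the eighth note gets one count
The top number 7 means 7 eighth-note beats per measure
Total = 7 × 14 measures
= 98 eighth-note beats


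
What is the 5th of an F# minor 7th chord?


Working:
Minor 7th chord = root + minor 3rd + perfect 5th + minor 7th
Seventh chords stack in thirds, so the letter names are F-A-C-E
Root: F#
Minor 3rd above F#: A
Perfect 5th above F#: C#
Minor 7th above F#: E
The 5th = C#


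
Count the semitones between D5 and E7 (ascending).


Solution.
Absolute semitone position = octave×12 + chromatic position
D5: 5×12 + 2 = 62
E7: 7×12 + 4 = 88
Difference = 88 - 62 = 26
= 26 semitones


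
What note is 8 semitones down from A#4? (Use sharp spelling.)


Solution.
A#4: chromatic position 10 in octave 4 → absolute = 4×12 + 10 = 58
Transpose down 8: 58 - 8 = 50
50 = 4×12 + 2 → D in octave 4
Result = D4


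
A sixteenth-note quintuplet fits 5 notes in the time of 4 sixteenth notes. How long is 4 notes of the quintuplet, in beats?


Quintuplet: 5 notes occupy the space of 4 sixteenth notes
Space = 4 × 1/4 = 1 beat
Each quintuplet note = 1 / 5 = 1/5 beats
4 notes = 4 × 1/5 = 4/5
= 4/5 beats


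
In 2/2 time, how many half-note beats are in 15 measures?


Working:
Time signature 2/2: the bottom number 2 means the half note gets one count
The top number 2 means 2 half-note beats per measure
Total = 2 × 15 measures
= 30 half-note beats


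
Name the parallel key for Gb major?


Reasoning:
Parallel keys share the same tonic but differ in mode
Gb major → parallel is Gb minor
= Gb minor


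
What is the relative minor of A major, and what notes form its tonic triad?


The relative minor shares the major's key signature and starts on its 6th degree
6th degree = a major 6th above the tonic; a major 6th above A is F#
→ relative minor of A major is F# minor
Tonic triad of F# minor = root + minor 3rd + perfect 5th = F# A C#
= F# minor; triad = F# A C#


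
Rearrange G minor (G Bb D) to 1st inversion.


Working:
Root position: G Bb D
1st inversion: move root up an octave
Bass note: Bb
Notes (bottom to top) = Bb D G


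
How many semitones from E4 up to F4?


Step by step:
Absolute semitone position = octave×12 + chromatic position
E4: 4×12 + 4 = 52
F4: 4×12 + 5 = 53
Difference = 53 - 52 = 1
= 1 semitone


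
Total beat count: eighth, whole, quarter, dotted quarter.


Beat values:
  eighth = 0.5 beats
  whole = 4 beats
  quarter = 1 beat
  dotted quarter = 1.5 beats
Sum = 0.5 + 4 + 1 + 1.5
= 7 beats


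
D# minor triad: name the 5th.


Solution.
Minor triad = root + minor 3rd (3 semitones) + perfect 5th (7 semitones)
A triad on D# stacks thirds, so the chord tones use letter names D-F-A
Root: D#
Minor 3rd above D#: F#
Perfect 5th above D#: A#
The 5th = A#


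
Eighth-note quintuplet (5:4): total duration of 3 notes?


Reasoning:
Quintuplet: 5 notes occupy the space of 4 eighth notes
Space = 4 × 1/2 = 2 beats
Each quintuplet note = 2 / 5 = 2/5 beats
3 notes = 3 × 2/5 = 6/5
= 6/5 beats


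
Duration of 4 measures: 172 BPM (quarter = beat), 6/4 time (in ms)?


Reasoning:
Quarter-note beat duration = 60000 / 172 ms
Beats per measure (6/4) = 6
One measure = 6 × 60000 / 172 = 360000 / 172 ms
4 measures = 4 × 360000 / 172 = 1440000 / 172
= 8372.1 ms


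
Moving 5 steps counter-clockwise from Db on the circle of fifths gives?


Each counter-clockwise step moves down a perfect 5th (= up a perfect 4th)
From Db: Db → F#/Gb → B → E → A → D
= D


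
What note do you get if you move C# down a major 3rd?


Solution.
major 3rd: 3 letter names, 4 semitones
Letter: C - 2 → A
Pitch: C# - 4 semitones, spelled as an A → A
= A


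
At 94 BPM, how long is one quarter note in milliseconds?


Reasoning:
One quarter-note beat = 60000 / BPM = 60000 / 94 ms
Duration = 60000 / 94
= 638.3 ms


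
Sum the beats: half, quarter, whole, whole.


Beat values:
  half = 2 beats
  quarter = 1 beat
  whole = 4 beats
  whole = 4 beats
Sum = 2 + 1 + 4 + 4
= 11 beats


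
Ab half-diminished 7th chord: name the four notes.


Let's work it out.
Half-diminished 7th chord = root + minor 3rd + diminished 5th + minor 7th
Seventh chords stack in thirds, so the letter names are A-C-E-G
Root: Ab
Minor 3rd above Ab: Cb
Diminished 5th above Ab: Ebb
Minor 7th above Ab: Gb
Chord = Ab Cb Ebb Gb


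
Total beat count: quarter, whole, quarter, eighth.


Beat values:
  quarter = 1 beat
  whole = 4 beats
  quarter = 1 beat
  eighth = 0.5 beats
Sum = 1 + 4 + 1 + 0.5
= 6.5 beats


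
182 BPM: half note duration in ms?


Solution.
One quarter-note beat = 60000 / BPM = 60000 / 182 ms
Half note = 2 × quarter note
Duration = 2 × 60000 / 182 = 120000 / 182
= 659.3 ms


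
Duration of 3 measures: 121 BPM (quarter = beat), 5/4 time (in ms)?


Step by step:
Quarter-note beat duration = 60000 / 121 ms
Beats per measure (5/4) = 5
One measure = 5 × 60000 / 121 = 300000 / 121 ms
3 measures = 3 × 300000 / 121 = 900000 / 121
= 7438.0 ms


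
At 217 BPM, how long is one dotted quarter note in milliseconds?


Solution.
One quarter-note beat = 60000 / BPM = 60000 / 217 ms
Dotted quarter note = 3/2 × quarter note
Duration = 3/2 × 60000 / 217 = 90000 / 217
= 414.7 ms


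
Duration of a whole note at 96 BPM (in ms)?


One quarter-note beat = 60000 / BPM = 60000 / 96 ms
Whole note = 4 × quarter note
Duration = 4 × 60000 / 96 = 240000 / 96
= 2500.0 ms


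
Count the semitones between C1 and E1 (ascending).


Absolute semitone position = octave×12 + chromatic position
C1: 1×12 + 0 = 12
E1: 1×12 + 4 = 16
Difference = 16 - 12 = 4
= 4 semitones


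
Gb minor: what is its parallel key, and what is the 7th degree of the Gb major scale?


Parallel keys share the same tonic but differ in mode
Gb minor → parallel is Gb major
Gb major scale: Gb Ab Bb Cb Db Eb F
= Gb major; 7th degree = F


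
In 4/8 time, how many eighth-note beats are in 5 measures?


Time signature 4/8: the bottom number 8 means the eighth note gets one count
The top number 4 means 4 eighth-note beats per measure
Total = 4 × 5 measures
= 20 eighth-note beats


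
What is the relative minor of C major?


The relative minor shares the major's key signature and starts on its 6th degree
6th degree = a major 6th above the tonic; a major 6th above C is A
→ relative minor of C major is A minor
= A minor


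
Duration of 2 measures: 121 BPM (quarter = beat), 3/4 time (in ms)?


Reasoning:
Quarter-note beat duration = 60000 / 121 ms
Beats per measure (3/4) = 3
One measure = 3 × 60000 / 121 = 180000 / 121 ms
2 measures = 2 × 180000 / 121 = 360000 / 121
= 2975.2 ms


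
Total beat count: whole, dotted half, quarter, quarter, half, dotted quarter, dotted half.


Reasoning:
Beat values:
  whole = 4 beats
  dotted half = 3 beats
  quarter = 1 beat
  quarter = 1 beat
  half = 2 beats
  dotted quarter = 1.5 beats
  dotted half = 3 beats
Sum = 4 + 3 + 1 + 1 + 2 + 1.5 + 3
= 15.5 beats


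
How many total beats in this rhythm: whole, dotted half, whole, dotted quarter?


Beat values:
  whole = 4 beats
  dotted half = 3 beats
  whole = 4 beats
  dotted quarter = 1.5 beats
Sum = 4 + 3 + 4 + 1.5
= 12.5 beats


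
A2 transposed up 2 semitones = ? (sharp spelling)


Step by step:
A2: chromatic position 9 in octave 2 → absolute = 2×12 + 9 = 33
Transpose up 2: 33 + 2 = 35
35 = 2×12 + 11 → B in octave 2
Result = B2


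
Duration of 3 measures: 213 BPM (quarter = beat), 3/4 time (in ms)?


Working:
Quarter-note beat duration = 60000 / 213 ms
Beats per measure (3/4) = 3
One measure = 3 × 60000 / 213 = 180000 / 213 ms
3 measures = 3 × 180000 / 213 = 540000 / 213
= 2535.2 ms


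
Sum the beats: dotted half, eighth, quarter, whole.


Beat values:
  dotted half = 3 beats
  eighth = 0.5 beats
  quarter = 1 beat
  whole = 4 beats
Sum = 3 + 0.5 + 1 + 4
= 8.5 beats


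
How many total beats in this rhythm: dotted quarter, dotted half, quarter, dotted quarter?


Reasoning:
Beat values:
  dotted quarter = 1.5 beats
  dotted half = 3 beats
  quarter = 1 beat
  dotted quarter = 1.5 beats
Sum = 1.5 + 3 + 1 + 1.5
= 7 beats


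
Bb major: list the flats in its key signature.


Let's work it out.
Flat major keys: C(0), F(1), Bb(2), Eb(3), Ab(4), Db(5), Gb(6), Cb(7)
Bb major has 2 flats
Order of flats: Bb Eb Ab Db Gb Cb Fb → first 2: Bb, Eb
= Bb, Eb


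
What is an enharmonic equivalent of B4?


Enharmonic notes sound the same pitch but are spelled with different letter names
B and A## name the same pitch class
= A##4


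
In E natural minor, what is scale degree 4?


Natural minor scale pattern: W-H-W-W-H-W-W (2-1-2-2-1-2-2 semitones)
Starting from E:
  E + 2 semitones → F#
  F# + 1 semitone → G
  G + 2 semitones → A
  A + 2 semitones → B
  B + 1 semitone → C
  C + 2 semitones → D
  D + 2 semitones → E
Scale: E F# G A B C D
Degree 4 = A


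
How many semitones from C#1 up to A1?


Solution.
Absolute semitone position = octave×12 + chromatic position
C#1: 1×12 + 1 = 13
A1: 1×12 + 9 = 21
Difference = 21 - 13 = 8
= 8 semitones


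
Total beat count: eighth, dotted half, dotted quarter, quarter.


Reasoning:
Beat values:
  eighth = 0.5 beats
  dotted half = 3 beats
  dotted quarter = 1.5 beats
  quarter = 1 beat
Sum = 0.5 + 3 + 1.5 + 1
= 6 beats


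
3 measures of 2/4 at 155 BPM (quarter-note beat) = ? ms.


Working:
Quarter-note beat duration = 60000 / 155 ms
Beats per measure (2/4) = 2
One measure = 2 × 60000 / 155 = 120000 / 155 ms
3 measures = 3 × 120000 / 155 = 360000 / 155
= 2322.6 ms


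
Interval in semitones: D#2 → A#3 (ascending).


Absolute semitone position = octave×12 + chromatic position
D#2: 2×12 + 3 = 27
A#3: 3×12 + 10 = 46
Difference = 46 - 27 = 19
= 19 semitones


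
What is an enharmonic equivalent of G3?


Enharmonic notes sound the same pitch but are spelled with different letter names
G and F## name the same pitch class
= F##3


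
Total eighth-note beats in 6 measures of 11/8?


Time signature 11/8: the bottom number 8 means the eighth note gets one count
The top number 11 means 11 eighth-note beats per measure
Total = 11 × 6 measures
= 66 eighth-note beats


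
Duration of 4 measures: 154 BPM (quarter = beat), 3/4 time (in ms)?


Quarter-note beat duration = 60000 / 154 ms
Beats per measure (3/4) = 3
One measure = 3 × 60000 / 154 = 180000 / 154 ms
4 measures = 4 × 180000 / 154 = 720000 / 154
= 4675.3 ms


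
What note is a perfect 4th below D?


Solution.
A 4th spans 4 letter names, so from D we land on A
A perfect 4th = 5 semitones below D
Spell A at that pitch: A
= A


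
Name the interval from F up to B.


Let's work it out.
Letter names: F → B spans 4 letter names → a 4th
Semitones: F → B = 6 half-steps
A 4th of 6 semitones is an augmented 4th
= augmented 4th


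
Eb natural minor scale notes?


Working:
Natural minor scale pattern: W-H-W-W-H-W-W (2-1-2-2-1-2-2 semitones)
Starting from Eb:
  Eb + 2 semitones → F
  F + 1 semitone → Gb
  Gb + 2 semitones → Ab
  Ab + 2 semitones → Bb
  Bb + 1 semitone → Cb
  Cb + 2 semitones → Db
  Db + 2 semitones → Eb
Scale = Eb F Gb Ab Bb Cb Db


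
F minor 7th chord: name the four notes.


Let's work it out.
Minor 7th chord = root + minor 3rd + perfect 5th + minor 7th
Seventh chords stack in thirds, so the letter names are F-A-C-E
Root: F
Minor 3rd above F: Ab
Perfect 5th above F: C
Minor 7th above F: Eb
Chord = F Ab C Eb


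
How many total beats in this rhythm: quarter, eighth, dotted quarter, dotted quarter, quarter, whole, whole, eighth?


Solution.
Beat values:
  quarter = 1 beat
  eighth = 0.5 beats
  dotted quarter = 1.5 beats
  dotted quarter = 1.5 beats
  quarter = 1 beat
  whole = 4 beats
  whole = 4 beats
  eighth = 0.5 beats
Sum = 1 + 0.5 + 1.5 + 1.5 + 1 + 4 + 4 + 0.5
= 14 beats


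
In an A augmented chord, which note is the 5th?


Step by step:
Augmented triad = root + major 3rd (4 semitones) + augmented 5th (8 semitones)
A triad on A stacks thirds, so the chord tones use letter names A-C-E
Root: A
Major 3rd above A: C#
Augmented 5th above A: E#
The 5th = E#


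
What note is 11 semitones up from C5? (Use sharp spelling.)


Let's work it out.
C5: chromatic position 0 in octave 5 → absolute = 5×12 + 0 = 60
Transpose up 11: 60 + 11 = 71
71 = 5×12 + 11 → B in octave 5
Result = B5


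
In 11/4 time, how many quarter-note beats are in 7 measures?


Time signature 11/4: the bottom number 4 means the quarter note gets one count
The top number 11 means 11 quarter-note beats per measure
Total = 11 × 7 measures
= 77 quarter-note beats


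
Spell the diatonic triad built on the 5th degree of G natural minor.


G natural minor scale: G A Bb C D Eb F
Diatonic triad on degree 5 stacks scale notes 5, 7, 2: D F A
D→F = 3 semitones; D→A = 7 semitones → minor triad
= D F A (minor)


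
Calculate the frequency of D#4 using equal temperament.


Reasoning:
f = 440 × 2^(n/12) where n = semitones from A4
D#4: -6 semitones from A4
f = 440 × 2^(-6/12)
f = 311.13 Hz


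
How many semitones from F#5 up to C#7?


Absolute semitone position = octave×12 + chromatic position
F#5: 5×12 + 6 = 66
C#7: 7×12 + 1 = 85
Difference = 85 - 66 = 19
= 19 semitones


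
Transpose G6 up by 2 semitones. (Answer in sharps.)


Step by step:
G6: chromatic position 7 in octave 6 → absolute = 6×12 + 7 = 79
Transpose up 2: 79 + 2 = 81
81 = 6×12 + 9 → A in octave 6
Result = A6


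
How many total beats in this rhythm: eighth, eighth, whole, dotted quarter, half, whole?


Working:
Beat values:
  eighth = 0.5 beats
  eighth = 0.5 beats
  whole = 4 beats
  dotted quarter = 1.5 beats
  half = 2 beats
  whole = 4 beats
Sum = 0.5 + 0.5 + 4 + 1.5 + 2 + 4
= 12.5 beats


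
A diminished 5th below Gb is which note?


Solution.
A 5th spans 5 letter names, so from G we land on C
A diminished 5th = 6 semitones below Gb
Spell C at that pitch: C
= C


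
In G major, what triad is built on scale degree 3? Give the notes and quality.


Let's work it out.
G major scale: G A B C D E F#
Diatonic triad on degree 3 stacks scale notes 3, 5, 7: B D F#
B→D = 3 semitones; B→F# = 7 semitones → minor triad
= B D F# (minor)


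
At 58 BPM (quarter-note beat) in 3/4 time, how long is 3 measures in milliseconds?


Quarter-note beat duration = 60000 / 58 ms
Beats per measure (3/4) = 3
One measure = 3 × 60000 / 58 = 180000 / 58 ms
3 measures = 3 × 180000 / 58 = 540000 / 58
= 9310.3 ms


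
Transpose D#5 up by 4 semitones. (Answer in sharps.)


Reasoning:
D#5: chromatic position 3 in octave 5 → absolute = 5×12 + 3 = 63
Transpose up 4: 63 + 4 = 67
67 = 5×12 + 7 → G in octave 5
Result = G5


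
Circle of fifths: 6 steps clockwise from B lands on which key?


Step by step:
Each clockwise step on the circle of fifths moves up a perfect 5th
From B: B → F#/Gb → Db → Ab → Eb → Bb → F
= F


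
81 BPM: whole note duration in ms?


Solution.
One quarter-note beat = 60000 / BPM = 60000 / 81 ms
Whole note = 4 × quarter note
Duration = 4 × 60000 / 81 = 240000 / 81
= 2963.0 ms


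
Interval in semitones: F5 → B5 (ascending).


Reasoning:
Absolute semitone position = octave×12 + chromatic position
F5: 5×12 + 5 = 65
B5: 5×12 + 11 = 71
Difference = 71 - 65 = 6
= 6 semitones


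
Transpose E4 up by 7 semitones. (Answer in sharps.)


Solution.
E4: chromatic position 4 in octave 4 → absolute = 4×12 + 4 = 52
Transpose up 7: 52 + 7 = 59
59 = 4×12 + 11 → B in octave 4
Result = B4


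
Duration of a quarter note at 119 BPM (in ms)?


Reasoning:
One quarter-note beat = 60000 / BPM = 60000 / 119 ms
Duration = 60000 / 119
= 504.2 ms


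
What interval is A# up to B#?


Working:
Letter names: A → B spans 2 letter names → a 2nd
Semitones: A# → B# = 2 half-steps
A 2nd of 2 semitones is a major 2nd
= major 2nd


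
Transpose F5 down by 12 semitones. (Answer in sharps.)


Reasoning:
F5: chromatic position 5 in octave 5 → absolute = 5×12 + 5 = 65
Transpose down 12: 65 - 12 = 53
53 = 4×12 + 5 → F in octave 4
Result = F4


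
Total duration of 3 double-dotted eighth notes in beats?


Step by step:
Base eighth note = 1/2 beats
Dot 1 adds half the previous value: +1/4
Dot 2 adds half the previous value: +1/8
One double-dotted eighth = 1/2 + 1/4 + 1/8 = 7/8
3 of them = 3 × 7/8 = 21/8
= 21/8 beats


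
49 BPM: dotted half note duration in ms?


One quarter-note beat = 60000 / BPM = 60000 / 49 ms
Dotted half note = 3 × quarter note
Duration = 3 × 60000 / 49 = 180000 / 49
= 3673.5 ms


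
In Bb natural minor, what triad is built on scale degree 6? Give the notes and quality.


Bb natural minor scale: Bb C Db Eb F Gb Ab
Diatonic triad on degree 6 stacks scale notes 6, 1, 3: Gb Bb Db
Gb→Bb = 4 semitones; Gb→Db = 7 semitones → major triad
= Gb Bb Db (major)


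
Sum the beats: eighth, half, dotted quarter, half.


Solution.
Beat values:
  eighth = 0.5 beats
  half = 2 beats
  dotted quarter = 1.5 beats
  half = 2 beats
Sum = 0.5 + 2 + 1.5 + 2
= 6 beats


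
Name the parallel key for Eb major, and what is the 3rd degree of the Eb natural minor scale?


Reasoning:
Parallel keys share the same tonic but differ in mode
Eb major → parallel is Eb minor
Eb natural minor scale: Eb F Gb Ab Bb Cb Db
= Eb minor; 3rd degree = Gb


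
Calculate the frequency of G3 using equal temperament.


Let's work it out.
f = 440 × 2^(n/12) where n = semitones from A4
G3: -14 semitones from A4
f = 440 × 2^(-14/12)
f = 196.00 Hz


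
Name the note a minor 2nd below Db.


Working:
A 2nd spans 2 letter names, so from D we land on C
A minor 2nd = 1 semitone below Db
Spell C at that pitch: C
= C


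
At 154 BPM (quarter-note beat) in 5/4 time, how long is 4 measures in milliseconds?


Step by step:
Quarter-note beat duration = 60000 / 154 ms
Beats per measure (5/4) = 5
One measure = 5 × 60000 / 154 = 300000 / 154 ms
4 measures = 4 × 300000 / 154 = 1200000 / 154
= 7792.2 ms


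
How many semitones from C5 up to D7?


Absolute semitone position = octave×12 + chromatic position
C5: 5×12 + 0 = 60
D7: 7×12 + 2 = 86
Difference = 86 - 60 = 26
= 26 semitones


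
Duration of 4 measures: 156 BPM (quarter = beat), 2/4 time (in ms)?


Reasoning:
Quarter-note beat duration = 60000 / 156 ms
Beats per measure (2/4) = 2
One measure = 2 × 60000 / 156 = 120000 / 156 ms
4 measures = 4 × 120000 / 156 = 480000 / 156
= 3076.9 ms


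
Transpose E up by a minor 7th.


minor 7th: 7 letter names, 10 semitones
Letter: E + 6 → D
Pitch: E + 10 semitones, spelled as a D → D
= D


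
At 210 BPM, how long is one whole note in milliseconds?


Working:
One quarter-note beat = 60000 / BPM = 60000 / 210 ms
Whole note = 4 × quarter note
Duration = 4 × 60000 / 210 = 240000 / 210
= 1142.9 ms


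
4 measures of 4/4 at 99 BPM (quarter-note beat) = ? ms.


Reasoning:
Quarter-note beat duration = 60000 / 99 ms
Beats per measure (4/4) = 4
One measure = 4 × 60000 / 99 = 240000 / 99 ms
4 measures = 4 × 240000 / 99 = 960000 / 99
= 9697.0 ms


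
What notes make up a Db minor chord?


Let's work it out.
Minor triad = root + minor 3rd (3 semitones) + perfect 5th (7 semitones)
A triad on Db stacks thirds, so the chord tones use letter names D-F-A
Root: Db
Minor 3rd above Db: Fb
Perfect 5th above Db: Ab
Chord = Db Fb Ab


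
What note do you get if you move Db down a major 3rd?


Reasoning:
major 3rd: 3 letter names, 4 semitones
Letter: D - 2 → B
Pitch: Db - 4 semitones, spelled as a B → Bbb
= Bbb


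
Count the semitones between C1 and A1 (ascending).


Absolute semitone position = octave×12 + chromatic position
C1: 1×12 + 0 = 12
A1: 1×12 + 9 = 21
Difference = 21 - 12 = 9
= 9 semitones


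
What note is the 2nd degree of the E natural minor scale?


Natural minor scale pattern: W-H-W-W-H-W-W (2-1-2-2-1-2-2 semitones)
Starting from E:
  E + 2 semitones → F#
  F# + 1 semitone → G
  G + 2 semitones → A
  A + 2 semitones → B
  B + 1 semitone → C
  C + 2 semitones → D
  D + 2 semitones → E
Scale: E F# G A B C D
Degree 2 = F#


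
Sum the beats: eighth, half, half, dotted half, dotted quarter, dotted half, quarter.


Let's work it out.
Beat values:
  eighth = 0.5 beats
  half = 2 beats
  half = 2 beats
  dotted half = 3 beats
  dotted quarter = 1.5 beats
  dotted half = 3 beats
  quarter = 1 beat
Sum = 0.5 + 2 + 2 + 3 + 1.5 + 3 + 1
= 13 beats
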